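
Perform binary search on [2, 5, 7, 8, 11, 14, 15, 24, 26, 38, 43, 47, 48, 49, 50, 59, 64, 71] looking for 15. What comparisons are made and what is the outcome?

Binary search for 15 in [2, 5, 7, 8, 11, 14, 15, 24, 26, 38, 43, 47, 48, 49, 50, 59, 64, 71]:

lo=0, hi=17, mid=8, arr[mid]=26 -> 26 > 15, search left half
lo=0, hi=7, mid=3, arr[mid]=8 -> 8 < 15, search right half
lo=4, hi=7, mid=5, arr[mid]=14 -> 14 < 15, search right half
lo=6, hi=7, mid=6, arr[mid]=15 -> Found target at index 6!

Binary search finds 15 at index 6 after 4 comparisons. The search repeatedly halves the search space by comparing with the middle element.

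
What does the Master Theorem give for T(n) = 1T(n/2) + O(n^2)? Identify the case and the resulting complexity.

Master Theorem for T(n) = 1T(n/2) + O(n^2):

a = 1, b = 2, c = 2
log_b(a) = log_2(1) = 0.0000

Case 3: c = 2 > log_2(1) = 0.0000
T(n) = O(n^2) = O(n^2)

For T(n) = 1T(n/2) + O(n^2): log_2(1) = 0.0000. This is Case 3 of the Master Theorem (c > log_b(a), work dominated by root), giving O(n^2).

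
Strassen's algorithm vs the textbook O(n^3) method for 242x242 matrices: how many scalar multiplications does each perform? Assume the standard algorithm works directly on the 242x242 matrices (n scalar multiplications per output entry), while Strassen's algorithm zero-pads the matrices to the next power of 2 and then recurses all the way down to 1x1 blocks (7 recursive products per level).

Matrix multiplication for 242x242 matrices:

Strassen's algorithm requires power-of-2 dimensions. Pad 242x242 to 256x256 (next power of 2).

Standard algorithm: 242^3 = 14172488 multiplications
Strassen's algorithm: 7^(log2(256)) = 7^8 = 5764801 multiplications
Savings: 14172488 - 5764801 = 8407687 multiplications

Standard: 14172488 multiplications (242^3). Strassen: 5764801 multiplications (7^8, after padding to 256x256). Strassen reduces 8 recursive multiplications to 7 at each level.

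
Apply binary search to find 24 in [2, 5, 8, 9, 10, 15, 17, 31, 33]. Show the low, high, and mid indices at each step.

Binary search for 24 in [2, 5, 8, 9, 10, 15, 17, 31, 33]:

lo=0, hi=8, mid=4, arr[mid]=10 -> 10 < 24, search right half
lo=5, hi=8, mid=6, arr[mid]=17 -> 17 < 24, search right half
lo=7, hi=8, mid=7, arr[mid]=31 -> 31 > 24, search left half
lo=7 > hi=6, target 24 not found

Binary search determines that 24 is not in the array after 3 comparisons. The search space was exhausted without finding the target.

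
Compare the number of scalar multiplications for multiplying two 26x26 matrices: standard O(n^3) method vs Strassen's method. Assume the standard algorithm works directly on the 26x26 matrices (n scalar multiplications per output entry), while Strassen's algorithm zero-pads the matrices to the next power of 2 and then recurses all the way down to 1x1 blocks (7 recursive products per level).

Matrix multiplication for 26x26 matrices:

Strassen's algorithm requires power-of-2 dimensions. Pad 26x26 to 32x32 (next power of 2).

Standard algorithm: 26^3 = 17576 multiplications
Strassen's algorithm: 7^(log2(32)) = 7^5 = 16807 multiplications
Savings: 17576 - 16807 = 769 multiplications

Standard: 17576 multiplications (26^3). Strassen: 16807 multiplications (7^5, after padding to 32x32). Strassen reduces 8 recursive multiplications to 7 at each level.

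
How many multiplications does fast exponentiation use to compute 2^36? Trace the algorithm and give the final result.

Computing 2^36 by squaring (build up from 2^1; each line after the first costs one multiplication):

2^1 = 2
2^2 = (2^1)^2 = 2^2 = 4
2^4 = (2^2)^2 = 4^2 = 16
2^8 = (2^4)^2 = 16^2 = 256
2^9 = 2 * 2^8 = 2 * 256 = 512
2^18 = (2^9)^2 = 512^2 = 262144
2^36 = (2^18)^2 = 262144^2 = 68719476736

Result: 68719476736
Multiplications needed: 6 (6 lines after 2^1)

2^36 = 68719476736. Using exponentiation by squaring, this requires 6 multiplications. The key idea: if the exponent is even, square the half-power; if odd, multiply by the base once.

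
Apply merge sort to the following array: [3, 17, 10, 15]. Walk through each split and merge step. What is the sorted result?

Merge sort trace:

Split: [3, 17, 10, 15] -> [3, 17] and [10, 15]
  Split: [3, 17] -> [3] and [17]
  Merge: [3] + [17] -> [3, 17]
  Split: [10, 15] -> [10] and [15]
  Merge: [10] + [15] -> [10, 15]
Merge: [3, 17] + [10, 15] -> [3, 10, 15, 17]

Final sorted array: [3, 10, 15, 17]

The merge sort proceeds by recursively splitting the array and merging sorted halves.
After all merges, the sorted array is [3, 10, 15, 17].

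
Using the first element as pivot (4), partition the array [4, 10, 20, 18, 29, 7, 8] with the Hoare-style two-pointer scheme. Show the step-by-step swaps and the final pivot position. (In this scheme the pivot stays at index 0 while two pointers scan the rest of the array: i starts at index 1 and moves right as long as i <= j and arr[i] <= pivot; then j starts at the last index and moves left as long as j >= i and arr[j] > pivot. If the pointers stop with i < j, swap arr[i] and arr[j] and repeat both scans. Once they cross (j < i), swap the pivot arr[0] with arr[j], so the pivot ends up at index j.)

Hoare-style two-pointer partition with pivot = 4:

Initial array: [4, 10, 20, 18, 29, 7, 8]

Pointers start at i = 1, j = 6.
i ends at 1, j ends at 0: the pointers have crossed (j < i), so scanning stops.

j = 0, so swapping arr[0] with arr[j] leaves the pivot at position 0: [4, 10, 20, 18, 29, 7, 8]
Pivot position: 0

After partitioning with pivot 4, the array becomes [4, 10, 20, 18, 29, 7, 8]. The pivot is placed at index 0. All elements to the left of the pivot are <= 4, and all elements to the right are > 4.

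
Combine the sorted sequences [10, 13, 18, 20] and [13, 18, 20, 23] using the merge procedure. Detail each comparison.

Merging process:

Compare 10 vs 13: take 10 from left. Merged: [10]
Compare 13 vs 13: take 13 from left. Merged: [10, 13]
Compare 18 vs 13: take 13 from right. Merged: [10, 13, 13]
Compare 18 vs 18: take 18 from left. Merged: [10, 13, 13, 18]
Compare 20 vs 18: take 18 from right. Merged: [10, 13, 13, 18, 18]
Compare 20 vs 20: take 20 from left. Merged: [10, 13, 13, 18, 18, 20]
Append remaining from right: [20, 23]. Merged: [10, 13, 13, 18, 18, 20, 20, 23]

Final merged array: [10, 13, 13, 18, 18, 20, 20, 23]
Total comparisons: 6

The merged array is [10, 13, 13, 18, 18, 20, 20, 23], requiring 6 comparisons. The merge step runs in O(n) time where n is the total number of elements.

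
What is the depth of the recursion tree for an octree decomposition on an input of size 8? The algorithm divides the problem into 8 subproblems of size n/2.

For divide and conquer with division factor 2:

Problem sizes at each level:
Level 0: 8
Level 1: 4
Level 2: 2
Level 3: 1

The root is level 0 and the size-1 base case is level 3 (the tree spans levels 0 through 3, i.e. 4 levels counting the root), so the depth is the number of divisions: log_2(8) = 3

The recursion tree depth is log_2(8) = 3. At each level, the problem size is divided by 2, so it takes 3 divisions to reduce to a base case of size 1. The algorithm makes 8 recursive calls at each level.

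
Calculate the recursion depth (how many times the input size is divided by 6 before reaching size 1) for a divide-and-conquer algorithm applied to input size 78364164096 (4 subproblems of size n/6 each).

For divide and conquer with division factor 6:

Problem sizes at each level:
Level 0: 78364164096
Level 1: 13060694016
Level 2: 2176782336
Level 3: 362797056
Level 4: 60466176
Level 5: 10077696
Level 6: 1679616
Level 7: 279936
Level 8: 46656
Level 9: 7776
Level 10: 1296
Level 11: 216
Level 12: 36
Level 13: 6
Level 14: 1

The root is level 0 and the size-1 base case is level 14 (the tree spans levels 0 through 14, i.e. 15 levels counting the root), so the depth is the number of divisions: log_6(78364164096) = 14

The recursion tree depth is log_6(78364164096) = 14. At each level, the problem size is divided by 6, so it takes 14 divisions to reduce to a base case of size 1. The algorithm makes 4 recursive calls at each level.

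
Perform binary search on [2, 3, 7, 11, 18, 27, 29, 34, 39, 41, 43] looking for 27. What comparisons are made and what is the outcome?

Binary search for 27 in [2, 3, 7, 11, 18, 27, 29, 34, 39, 41, 43]:

lo=0, hi=10, mid=5, arr[mid]=27 -> Found target at index 5!

Binary search finds 27 at index 5 after 1 comparisons. The search repeatedly halves the search space by comparing with the middle element.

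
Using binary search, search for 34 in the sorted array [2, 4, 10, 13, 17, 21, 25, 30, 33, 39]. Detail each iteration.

Binary search for 34 in [2, 4, 10, 13, 17, 21, 25, 30, 33, 39]:

lo=0, hi=9, mid=4, arr[mid]=17 -> 17 < 34, search right half
lo=5, hi=9, mid=7, arr[mid]=30 -> 30 < 34, search right half
lo=8, hi=9, mid=8, arr[mid]=33 -> 33 < 34, search right half
lo=9, hi=9, mid=9, arr[mid]=39 -> 39 > 34, search left half
lo=9 > hi=8, target 34 not found

Binary search determines that 34 is not in the array after 4 comparisons. The search space was exhausted without finding the target.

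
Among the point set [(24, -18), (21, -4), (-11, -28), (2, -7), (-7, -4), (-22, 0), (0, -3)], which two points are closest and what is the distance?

Computing all pairwise distances among 7 points:

d((24, -18), (21, -4)) = 14.3178
d((24, -18), (-11, -28)) = 36.4005
d((24, -18), (2, -7)) = 24.5967
d((24, -18), (-7, -4)) = 34.0147
d((24, -18), (-22, 0)) = 49.3964
d((24, -18), (0, -3)) = 28.3019
d((21, -4), (-11, -28)) = 40.0
d((21, -4), (2, -7)) = 19.2354
d((21, -4), (-7, -4)) = 28.0
d((21, -4), (-22, 0)) = 43.1856
d((21, -4), (0, -3)) = 21.0238
d((-11, -28), (2, -7)) = 24.6982
d((-11, -28), (-7, -4)) = 24.3311
d((-11, -28), (-22, 0)) = 30.0832
d((-11, -28), (0, -3)) = 27.313
d((2, -7), (-7, -4)) = 9.4868
d((2, -7), (-22, 0)) = 25.0
d((2, -7), (0, -3)) = 4.4721 <-- minimum
d((-7, -4), (-22, 0)) = 15.5242
d((-7, -4), (0, -3)) = 7.0711
d((-22, 0), (0, -3)) = 22.2036

Closest pair: (2, -7) and (0, -3) with distance 4.4721

The closest pair is (2, -7) and (0, -3) with Euclidean distance 4.4721. For 7 points, brute-force pairwise comparison is shown above. For large n, the divide-and-conquer algorithm (sort by x, recurse on halves, check the dividing strip) achieves O(n log n).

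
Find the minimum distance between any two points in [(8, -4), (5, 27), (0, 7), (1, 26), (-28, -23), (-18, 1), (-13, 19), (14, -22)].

Computing all pairwise distances among 8 points:

d((8, -4), (5, 27)) = 31.1448
d((8, -4), (0, 7)) = 13.6015
d((8, -4), (1, 26)) = 30.8058
d((8, -4), (-28, -23)) = 40.7063
d((8, -4), (-18, 1)) = 26.4764
d((8, -4), (-13, 19)) = 31.1448
d((8, -4), (14, -22)) = 18.9737
d((5, 27), (0, 7)) = 20.6155
d((5, 27), (1, 26)) = 4.1231 <-- minimum
d((5, 27), (-28, -23)) = 59.9083
d((5, 27), (-18, 1)) = 34.7131
d((5, 27), (-13, 19)) = 19.6977
d((5, 27), (14, -22)) = 49.8197
d((0, 7), (1, 26)) = 19.0263
d((0, 7), (-28, -23)) = 41.0366
d((0, 7), (-18, 1)) = 18.9737
d((0, 7), (-13, 19)) = 17.6918
d((0, 7), (14, -22)) = 32.2025
d((1, 26), (-28, -23)) = 56.9386
d((1, 26), (-18, 1)) = 31.4006
d((1, 26), (-13, 19)) = 15.6525
d((1, 26), (14, -22)) = 49.7293
d((-28, -23), (-18, 1)) = 26.0
d((-28, -23), (-13, 19)) = 44.5982
d((-28, -23), (14, -22)) = 42.0119
d((-18, 1), (-13, 19)) = 18.6815
d((-18, 1), (14, -22)) = 39.4081
d((-13, 19), (14, -22)) = 49.0918

Closest pair: (5, 27) and (1, 26) with distance 4.1231

The closest pair is (5, 27) and (1, 26) with Euclidean distance 4.1231. For 8 points, brute-force pairwise comparison is shown above. For large n, the divide-and-conquer algorithm (sort by x, recurse on halves, check the dividing strip) achieves O(n log n).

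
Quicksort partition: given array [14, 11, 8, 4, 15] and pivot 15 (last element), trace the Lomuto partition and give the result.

Lomuto partition with pivot = 15:

Initial array: [14, 11, 8, 4, 15]

arr[0]=14 <= 15: swap with position 0, array becomes [14, 11, 8, 4, 15]
arr[1]=11 <= 15: swap with position 1, array becomes [14, 11, 8, 4, 15]
arr[2]=8 <= 15: swap with position 2, array becomes [14, 11, 8, 4, 15]
arr[3]=4 <= 15: swap with position 3, array becomes [14, 11, 8, 4, 15]

Place pivot at position 4: [14, 11, 8, 4, 15]
Pivot position: 4

After partitioning with pivot 15, the array becomes [14, 11, 8, 4, 15]. The pivot is placed at index 4. All elements to the left of the pivot are <= 15, and all elements to the right are > 15.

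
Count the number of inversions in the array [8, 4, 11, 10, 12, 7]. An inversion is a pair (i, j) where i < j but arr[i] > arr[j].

Finding inversions in [8, 4, 11, 10, 12, 7]:

(0, 1): arr[0]=8 > arr[1]=4
(0, 5): arr[0]=8 > arr[5]=7
(2, 3): arr[2]=11 > arr[3]=10
(2, 5): arr[2]=11 > arr[5]=7
(3, 5): arr[3]=10 > arr[5]=7
(4, 5): arr[4]=12 > arr[5]=7

Total inversions: 6

The array has 6 inversion(s): (0,1), (0,5), (2,3), (2,5), (3,5), (4,5). Each pair (i,j) satisfies i < j and arr[i] > arr[j].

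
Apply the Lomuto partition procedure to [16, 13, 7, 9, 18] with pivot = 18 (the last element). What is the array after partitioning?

Lomuto partition with pivot = 18:

Initial array: [16, 13, 7, 9, 18]

arr[0]=16 <= 18: swap with position 0, array becomes [16, 13, 7, 9, 18]
arr[1]=13 <= 18: swap with position 1, array becomes [16, 13, 7, 9, 18]
arr[2]=7 <= 18: swap with position 2, array becomes [16, 13, 7, 9, 18]
arr[3]=9 <= 18: swap with position 3, array becomes [16, 13, 7, 9, 18]

Place pivot at position 4: [16, 13, 7, 9, 18]
Pivot position: 4

After partitioning with pivot 18, the array becomes [16, 13, 7, 9, 18]. The pivot is placed at index 4. All elements to the left of the pivot are <= 18, and all elements to the right are > 18.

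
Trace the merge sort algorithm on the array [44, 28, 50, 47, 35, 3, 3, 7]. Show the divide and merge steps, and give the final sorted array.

Merge sort trace:

Split: [44, 28, 50, 47, 35, 3, 3, 7] -> [44, 28, 50, 47] and [35, 3, 3, 7]
  Split: [44, 28, 50, 47] -> [44, 28] and [50, 47]
    Split: [44, 28] -> [44] and [28]
    Merge: [44] + [28] -> [28, 44]
    Split: [50, 47] -> [50] and [47]
    Merge: [50] + [47] -> [47, 50]
  Merge: [28, 44] + [47, 50] -> [28, 44, 47, 50]
  Split: [35, 3, 3, 7] -> [35, 3] and [3, 7]
    Split: [35, 3] -> [35] and [3]
    Merge: [35] + [3] -> [3, 35]
    Split: [3, 7] -> [3] and [7]
    Merge: [3] + [7] -> [3, 7]
  Merge: [3, 35] + [3, 7] -> [3, 3, 7, 35]
Merge: [28, 44, 47, 50] + [3, 3, 7, 35] -> [3, 3, 7, 28, 35, 44, 47, 50]

Final sorted array: [3, 3, 7, 28, 35, 44, 47, 50]

The merge sort proceeds by recursively splitting the array and merging sorted halves.
After all merges, the sorted array is [3, 3, 7, 28, 35, 44, 47, 50].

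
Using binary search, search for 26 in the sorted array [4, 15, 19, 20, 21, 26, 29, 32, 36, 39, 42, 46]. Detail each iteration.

Binary search for 26 in [4, 15, 19, 20, 21, 26, 29, 32, 36, 39, 42, 46]:

lo=0, hi=11, mid=5, arr[mid]=26 -> Found target at index 5!

Binary search finds 26 at index 5 after 1 comparisons. The search repeatedly halves the search space by comparing with the middle element.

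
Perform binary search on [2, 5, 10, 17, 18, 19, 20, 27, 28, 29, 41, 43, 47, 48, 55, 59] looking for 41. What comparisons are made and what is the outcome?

Binary search for 41 in [2, 5, 10, 17, 18, 19, 20, 27, 28, 29, 41, 43, 47, 48, 55, 59]:

lo=0, hi=15, mid=7, arr[mid]=27 -> 27 < 41, search right half
lo=8, hi=15, mid=11, arr[mid]=43 -> 43 > 41, search left half
lo=8, hi=10, mid=9, arr[mid]=29 -> 29 < 41, search right half
lo=10, hi=10, mid=10, arr[mid]=41 -> Found target at index 10!

Binary search finds 41 at index 10 after 4 comparisons. The search repeatedly halves the search space by comparing with the middle element.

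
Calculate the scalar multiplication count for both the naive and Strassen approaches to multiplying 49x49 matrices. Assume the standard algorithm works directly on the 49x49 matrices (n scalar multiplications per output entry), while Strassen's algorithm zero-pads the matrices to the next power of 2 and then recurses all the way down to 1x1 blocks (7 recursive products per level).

Matrix multiplication for 49x49 matrices:

Strassen's algorithm requires power-of-2 dimensions. Pad 49x49 to 64x64 (next power of 2).

Standard algorithm: 49^3 = 117649 multiplications
Strassen's algorithm: 7^(log2(64)) = 7^6 = 117649 multiplications
Savings: 117649 - 117649 = 0 multiplications

Standard: 117649 multiplications (49^3). Strassen: 117649 multiplications (7^6, after padding to 64x64). Strassen reduces 8 recursive multiplications to 7 at each level.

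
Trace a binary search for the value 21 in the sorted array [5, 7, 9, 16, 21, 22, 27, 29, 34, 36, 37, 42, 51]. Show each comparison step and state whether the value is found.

Binary search for 21 in [5, 7, 9, 16, 21, 22, 27, 29, 34, 36, 37, 42, 51]:

lo=0, hi=12, mid=6, arr[mid]=27 -> 27 > 21, search left half
lo=0, hi=5, mid=2, arr[mid]=9 -> 9 < 21, search right half
lo=3, hi=5, mid=4, arr[mid]=21 -> Found target at index 4!

Binary search finds 21 at index 4 after 3 comparisons. The search repeatedly halves the search space by comparing with the middle element.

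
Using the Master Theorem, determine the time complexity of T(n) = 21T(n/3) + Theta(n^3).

Master Theorem for T(n) = 21T(n/3) + O(n^3):

a = 21, b = 3, c = 3
log_b(a) = log_3(21) = 2.7712

Case 3: c = 3 > log_3(21) = 2.7712
T(n) = O(n^3) = O(n^3)

For T(n) = 21T(n/3) + O(n^3): log_3(21) = 2.7712. This is Case 3 of the Master Theorem (c > log_b(a), work dominated by root), giving O(n^3).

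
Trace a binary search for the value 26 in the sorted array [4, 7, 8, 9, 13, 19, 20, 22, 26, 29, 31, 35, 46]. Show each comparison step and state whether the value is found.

Binary search for 26 in [4, 7, 8, 9, 13, 19, 20, 22, 26, 29, 31, 35, 46]:

lo=0, hi=12, mid=6, arr[mid]=20 -> 20 < 26, search right half
lo=7, hi=12, mid=9, arr[mid]=29 -> 29 > 26, search left half
lo=7, hi=8, mid=7, arr[mid]=22 -> 22 < 26, search right half
lo=8, hi=8, mid=8, arr[mid]=26 -> Found target at index 8!

Binary search finds 26 at index 8 after 4 comparisons. The search repeatedly halves the search space by comparing with the middle element.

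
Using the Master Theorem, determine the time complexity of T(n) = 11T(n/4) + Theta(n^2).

Master Theorem for T(n) = 11T(n/4) + O(n^2):

a = 11, b = 4, c = 2
log_b(a) = log_4(11) = 1.7297

Case 3: c = 2 > log_4(11) = 1.7297
T(n) = O(n^2) = O(n^2)

For T(n) = 11T(n/4) + O(n^2): log_4(11) = 1.7297. This is Case 3 of the Master Theorem (c > log_b(a), work dominated by root), giving O(n^2).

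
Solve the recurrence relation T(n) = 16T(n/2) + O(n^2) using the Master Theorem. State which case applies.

Master Theorem for T(n) = 16T(n/2) + O(n^2):

a = 16, b = 2, c = 2
log_b(a) = log_2(16) = 4.0000

Case 1: c = 2 < log_2(16) = 4.0000
T(n) = O(n^(log_2 16)) = O(n^4)

For T(n) = 16T(n/2) + O(n^2): log_2(16) = 4.0000. This is Case 1 of the Master Theorem (c < log_b(a), work dominated by leaves), giving O(n^4).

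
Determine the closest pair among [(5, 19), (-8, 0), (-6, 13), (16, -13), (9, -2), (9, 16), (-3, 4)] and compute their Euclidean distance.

Computing all pairwise distances among 7 points:

d((5, 19), (-8, 0)) = 23.0217
d((5, 19), (-6, 13)) = 12.53
d((5, 19), (16, -13)) = 33.8378
d((5, 19), (9, -2)) = 21.3776
d((5, 19), (9, 16)) = 5.0 <-- minimum
d((5, 19), (-3, 4)) = 17.0
d((-8, 0), (-6, 13)) = 13.1529
d((-8, 0), (16, -13)) = 27.2947
d((-8, 0), (9, -2)) = 17.1172
d((-8, 0), (9, 16)) = 23.3452
d((-8, 0), (-3, 4)) = 6.4031
d((-6, 13), (16, -13)) = 34.0588
d((-6, 13), (9, -2)) = 21.2132
d((-6, 13), (9, 16)) = 15.2971
d((-6, 13), (-3, 4)) = 9.4868
d((16, -13), (9, -2)) = 13.0384
d((16, -13), (9, 16)) = 29.8329
d((16, -13), (-3, 4)) = 25.4951
d((9, -2), (9, 16)) = 18.0
d((9, -2), (-3, 4)) = 13.4164
d((9, 16), (-3, 4)) = 16.9706

Closest pair: (5, 19) and (9, 16) with distance 5.0

The closest pair is (5, 19) and (9, 16) with Euclidean distance 5.0. For 7 points, brute-force pairwise comparison is shown above. For large n, the divide-and-conquer algorithm (sort by x, recurse on halves, check the dividing strip) achieves O(n log n).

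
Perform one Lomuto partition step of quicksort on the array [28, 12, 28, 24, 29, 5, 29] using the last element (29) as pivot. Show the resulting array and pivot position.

Lomuto partition with pivot = 29:

Initial array: [28, 12, 28, 24, 29, 5, 29]

arr[0]=28 <= 29: swap with position 0, array becomes [28, 12, 28, 24, 29, 5, 29]
arr[1]=12 <= 29: swap with position 1, array becomes [28, 12, 28, 24, 29, 5, 29]
arr[2]=28 <= 29: swap with position 2, array becomes [28, 12, 28, 24, 29, 5, 29]
arr[3]=24 <= 29: swap with position 3, array becomes [28, 12, 28, 24, 29, 5, 29]
arr[4]=29 <= 29: swap with position 4, array becomes [28, 12, 28, 24, 29, 5, 29]
arr[5]=5 <= 29: swap with position 5, array becomes [28, 12, 28, 24, 29, 5, 29]

Place pivot at position 6: [28, 12, 28, 24, 29, 5, 29]
Pivot position: 6

After partitioning with pivot 29, the array becomes [28, 12, 28, 24, 29, 5, 29]. The pivot is placed at index 6. All elements to the left of the pivot are <= 29, and all elements to the right are > 29.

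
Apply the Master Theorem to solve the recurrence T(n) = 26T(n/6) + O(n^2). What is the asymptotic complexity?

Master Theorem for T(n) = 26T(n/6) + O(n^2):

a = 26, b = 6, c = 2
log_b(a) = log_6(26) = 1.8184

Case 3: c = 2 > log_6(26) = 1.8184
T(n) = O(n^2) = O(n^2)

For T(n) = 26T(n/6) + O(n^2): log_6(26) = 1.8184. This is Case 3 of the Master Theorem (c > log_b(a), work dominated by root), giving O(n^2).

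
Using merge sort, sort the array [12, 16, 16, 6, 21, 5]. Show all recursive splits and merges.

Merge sort trace:

Split: [12, 16, 16, 6, 21, 5] -> [12, 16, 16] and [6, 21, 5]
  Split: [12, 16, 16] -> [12] and [16, 16]
    Split: [16, 16] -> [16] and [16]
    Merge: [16] + [16] -> [16, 16]
  Merge: [12] + [16, 16] -> [12, 16, 16]
  Split: [6, 21, 5] -> [6] and [21, 5]
    Split: [21, 5] -> [21] and [5]
    Merge: [21] + [5] -> [5, 21]
  Merge: [6] + [5, 21] -> [5, 6, 21]
Merge: [12, 16, 16] + [5, 6, 21] -> [5, 6, 12, 16, 16, 21]

Final sorted array: [5, 6, 12, 16, 16, 21]

The merge sort proceeds by recursively splitting the array and merging sorted halves.
After all merges, the sorted array is [5, 6, 12, 16, 16, 21].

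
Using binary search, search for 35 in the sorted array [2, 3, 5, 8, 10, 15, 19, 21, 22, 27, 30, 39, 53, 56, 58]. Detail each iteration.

Binary search for 35 in [2, 3, 5, 8, 10, 15, 19, 21, 22, 27, 30, 39, 53, 56, 58]:

lo=0, hi=14, mid=7, arr[mid]=21 -> 21 < 35, search right half
lo=8, hi=14, mid=11, arr[mid]=39 -> 39 > 35, search left half
lo=8, hi=10, mid=9, arr[mid]=27 -> 27 < 35, search right half
lo=10, hi=10, mid=10, arr[mid]=30 -> 30 < 35, search right half
lo=11 > hi=10, target 35 not found

Binary search determines that 35 is not in the array after 4 comparisons. The search space was exhausted without finding the target.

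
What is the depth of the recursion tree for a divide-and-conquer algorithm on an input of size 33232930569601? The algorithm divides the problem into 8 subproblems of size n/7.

For divide and conquer with division factor 7:

Problem sizes at each level:
Level 0: 33232930569601
Level 1: 4747561509943
Level 2: 678223072849
Level 3: 96889010407
Level 4: 13841287201
Level 5: 1977326743
Level 6: 282475249
Level 7: 40353607
Level 8: 5764801
Level 9: 823543
Level 10: 117649
Level 11: 16807
Level 12: 2401
Level 13: 343
Level 14: 49
Level 15: 7
Level 16: 1

The root is level 0 and the size-1 base case is level 16 (the tree spans levels 0 through 16, i.e. 17 levels counting the root), so the depth is the number of divisions: log_7(33232930569601) = 16

The recursion tree depth is log_7(33232930569601) = 16. At each level, the problem size is divided by 7, so it takes 16 divisions to reduce to a base case of size 1. The algorithm makes 8 recursive calls at each level.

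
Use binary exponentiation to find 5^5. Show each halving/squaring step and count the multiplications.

Computing 5^5 by squaring (build up from 5^1; each line after the first costs one multiplication):

5^1 = 5
5^2 = (5^1)^2 = 5^2 = 25
5^4 = (5^2)^2 = 25^2 = 625
5^5 = 5 * 5^4 = 5 * 625 = 3125

Result: 3125
Multiplications needed: 3 (3 lines after 5^1)

5^5 = 3125. Using exponentiation by squaring, this requires 3 multiplications. The key idea: if the exponent is even, square the half-power; if odd, multiply by the base once.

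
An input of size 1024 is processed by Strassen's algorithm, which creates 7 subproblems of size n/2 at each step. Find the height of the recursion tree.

For divide and conquer with division factor 2:

Problem sizes at each level:
Level 0: 1024
Level 1: 512
Level 2: 256
Level 3: 128
Level 4: 64
Level 5: 32
Level 6: 16
Level 7: 8
Level 8: 4
Level 9: 2
Level 10: 1

The root is level 0 and the size-1 base case is level 10 (the tree spans levels 0 through 10, i.e. 11 levels counting the root), so the depth is the number of divisions: log_2(1024) = 10

The recursion tree depth is log_2(1024) = 10. At each level, the problem size is divided by 2, so it takes 10 divisions to reduce to a base case of size 1. The algorithm makes 7 recursive calls at each level.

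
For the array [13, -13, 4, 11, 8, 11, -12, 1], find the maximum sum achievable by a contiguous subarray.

Using Kadane's algorithm on [13, -13, 4, 11, 8, 11, -12, 1]:

Scanning through the array:
Position 1 (value -13): max_ending_here = 0, max_so_far = 13
Position 2 (value 4): max_ending_here = 4, max_so_far = 13
Position 3 (value 11): max_ending_here = 15, max_so_far = 15
Position 4 (value 8): max_ending_here = 23, max_so_far = 23
Position 5 (value 11): max_ending_here = 34, max_so_far = 34
Position 6 (value -12): max_ending_here = 22, max_so_far = 34
Position 7 (value 1): max_ending_here = 23, max_so_far = 34

Maximum subarray: [13, -13, 4, 11, 8, 11]
Maximum sum: 34

The maximum subarray is [13, -13, 4, 11, 8, 11] with sum 34. This subarray runs from index 0 to index 5.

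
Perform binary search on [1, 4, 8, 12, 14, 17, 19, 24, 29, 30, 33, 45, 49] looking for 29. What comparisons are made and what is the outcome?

Binary search for 29 in [1, 4, 8, 12, 14, 17, 19, 24, 29, 30, 33, 45, 49]:

lo=0, hi=12, mid=6, arr[mid]=19 -> 19 < 29, search right half
lo=7, hi=12, mid=9, arr[mid]=30 -> 30 > 29, search left half
lo=7, hi=8, mid=7, arr[mid]=24 -> 24 < 29, search right half
lo=8, hi=8, mid=8, arr[mid]=29 -> Found target at index 8!

Binary search finds 29 at index 8 after 4 comparisons. The search repeatedly halves the search space by comparing with the middle element.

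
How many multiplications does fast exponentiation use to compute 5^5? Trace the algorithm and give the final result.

Computing 5^5 by squaring (build up from 5^1; each line after the first costs one multiplication):

5^1 = 5
5^2 = (5^1)^2 = 5^2 = 25
5^4 = (5^2)^2 = 25^2 = 625
5^5 = 5 * 5^4 = 5 * 625 = 3125

Result: 3125
Multiplications needed: 3 (3 lines after 5^1)

5^5 = 3125. Using exponentiation by squaring, this requires 3 multiplications. The key idea: if the exponent is even, square the half-power; if odd, multiply by the base once.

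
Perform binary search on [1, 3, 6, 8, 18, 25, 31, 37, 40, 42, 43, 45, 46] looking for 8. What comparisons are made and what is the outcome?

Binary search for 8 in [1, 3, 6, 8, 18, 25, 31, 37, 40, 42, 43, 45, 46]:

lo=0, hi=12, mid=6, arr[mid]=31 -> 31 > 8, search left half
lo=0, hi=5, mid=2, arr[mid]=6 -> 6 < 8, search right half
lo=3, hi=5, mid=4, arr[mid]=18 -> 18 > 8, search left half
lo=3, hi=3, mid=3, arr[mid]=8 -> Found target at index 3!

Binary search finds 8 at index 3 after 4 comparisons. The search repeatedly halves the search space by comparing with the middle element.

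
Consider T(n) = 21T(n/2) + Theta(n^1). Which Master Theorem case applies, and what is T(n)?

Master Theorem for T(n) = 21T(n/2) + O(n^1):

a = 21, b = 2, c = 1
log_b(a) = log_2(21) = 4.3923

Case 1: c = 1 < log_2(21) = 4.3923
T(n) = O(n^(log_2 21))

For T(n) = 21T(n/2) + O(n^1): log_2(21) = 4.3923. This is Case 1 of the Master Theorem (c < log_b(a), work dominated by leaves), giving O(n^(log_2 21)).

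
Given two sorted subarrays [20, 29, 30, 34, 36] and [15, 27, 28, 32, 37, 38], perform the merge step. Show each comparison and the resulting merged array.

Merging process:

Compare 20 vs 15: take 15 from right. Merged: [15]
Compare 20 vs 27: take 20 from left. Merged: [15, 20]
Compare 29 vs 27: take 27 from right. Merged: [15, 20, 27]
Compare 29 vs 28: take 28 from right. Merged: [15, 20, 27, 28]
Compare 29 vs 32: take 29 from left. Merged: [15, 20, 27, 28, 29]
Compare 30 vs 32: take 30 from left. Merged: [15, 20, 27, 28, 29, 30]
Compare 34 vs 32: take 32 from right. Merged: [15, 20, 27, 28, 29, 30, 32]
Compare 34 vs 37: take 34 from left. Merged: [15, 20, 27, 28, 29, 30, 32, 34]
Compare 36 vs 37: take 36 from left. Merged: [15, 20, 27, 28, 29, 30, 32, 34, 36]
Append remaining from right: [37, 38]. Merged: [15, 20, 27, 28, 29, 30, 32, 34, 36, 37, 38]

Final merged array: [15, 20, 27, 28, 29, 30, 32, 34, 36, 37, 38]
Total comparisons: 9

The merged array is [15, 20, 27, 28, 29, 30, 32, 34, 36, 37, 38], requiring 9 comparisons. The merge step runs in O(n) time where n is the total number of elements.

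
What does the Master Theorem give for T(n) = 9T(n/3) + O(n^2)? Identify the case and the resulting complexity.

Master Theorem for T(n) = 9T(n/3) + O(n^2):

a = 9, b = 3, c = 2
log_b(a) = log_3(9) = 2.0000

Case 2: c = 2 = log_3(9) = 2.0000
T(n) = O(n^2 log n) = O(n^2 log n)

For T(n) = 9T(n/3) + O(n^2): log_3(9) = 2.0000. This is Case 2 of the Master Theorem (c = log_b(a), equal work at all levels), giving O(n^2 log n).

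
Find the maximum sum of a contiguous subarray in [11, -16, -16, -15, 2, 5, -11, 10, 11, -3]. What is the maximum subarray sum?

Using Kadane's algorithm on [11, -16, -16, -15, 2, 5, -11, 10, 11, -3]:

Scanning through the array:
Position 1 (value -16): max_ending_here = -5, max_so_far = 11
Position 2 (value -16): max_ending_here = -16, max_so_far = 11
Position 3 (value -15): max_ending_here = -15, max_so_far = 11
Position 4 (value 2): max_ending_here = 2, max_so_far = 11
Position 5 (value 5): max_ending_here = 7, max_so_far = 11
Position 6 (value -11): max_ending_here = -4, max_so_far = 11
Position 7 (value 10): max_ending_here = 10, max_so_far = 11
Position 8 (value 11): max_ending_here = 21, max_so_far = 21
Position 9 (value -3): max_ending_here = 18, max_so_far = 21

Maximum subarray: [10, 11]
Maximum sum: 21

The maximum subarray is [10, 11] with sum 21. This subarray runs from index 7 to index 8.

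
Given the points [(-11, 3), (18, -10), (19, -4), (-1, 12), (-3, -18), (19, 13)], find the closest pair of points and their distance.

Computing all pairwise distances among 6 points:

d((-11, 3), (18, -10)) = 31.7805
d((-11, 3), (19, -4)) = 30.8058
d((-11, 3), (-1, 12)) = 13.4536
d((-11, 3), (-3, -18)) = 22.4722
d((-11, 3), (19, 13)) = 31.6228
d((18, -10), (19, -4)) = 6.0828 <-- minimum
d((18, -10), (-1, 12)) = 29.0689
d((18, -10), (-3, -18)) = 22.4722
d((18, -10), (19, 13)) = 23.0217
d((19, -4), (-1, 12)) = 25.6125
d((19, -4), (-3, -18)) = 26.0768
d((19, -4), (19, 13)) = 17.0
d((-1, 12), (-3, -18)) = 30.0666
d((-1, 12), (19, 13)) = 20.025
d((-3, -18), (19, 13)) = 38.0132

Closest pair: (18, -10) and (19, -4) with distance 6.0828

The closest pair is (18, -10) and (19, -4) with Euclidean distance 6.0828. For 6 points, brute-force pairwise comparison is shown above. For large n, the divide-and-conquer algorithm (sort by x, recurse on halves, check the dividing strip) achieves O(n log n).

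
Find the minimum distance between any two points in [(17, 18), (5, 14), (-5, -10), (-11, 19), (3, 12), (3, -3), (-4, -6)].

Computing all pairwise distances among 7 points:

d((17, 18), (5, 14)) = 12.6491
d((17, 18), (-5, -10)) = 35.609
d((17, 18), (-11, 19)) = 28.0179
d((17, 18), (3, 12)) = 15.2315
d((17, 18), (3, -3)) = 25.2389
d((17, 18), (-4, -6)) = 31.8904
d((5, 14), (-5, -10)) = 26.0
d((5, 14), (-11, 19)) = 16.7631
d((5, 14), (3, 12)) = 2.8284 <-- minimum
d((5, 14), (3, -3)) = 17.1172
d((5, 14), (-4, -6)) = 21.9317
d((-5, -10), (-11, 19)) = 29.6142
d((-5, -10), (3, 12)) = 23.4094
d((-5, -10), (3, -3)) = 10.6301
d((-5, -10), (-4, -6)) = 4.1231
d((-11, 19), (3, 12)) = 15.6525
d((-11, 19), (3, -3)) = 26.0768
d((-11, 19), (-4, -6)) = 25.9615
d((3, 12), (3, -3)) = 15.0
d((3, 12), (-4, -6)) = 19.3132
d((3, -3), (-4, -6)) = 7.6158

Closest pair: (5, 14) and (3, 12) with distance 2.8284

The closest pair is (5, 14) and (3, 12) with Euclidean distance 2.8284. For 7 points, brute-force pairwise comparison is shown above. For large n, the divide-and-conquer algorithm (sort by x, recurse on halves, check the dividing strip) achieves O(n log n).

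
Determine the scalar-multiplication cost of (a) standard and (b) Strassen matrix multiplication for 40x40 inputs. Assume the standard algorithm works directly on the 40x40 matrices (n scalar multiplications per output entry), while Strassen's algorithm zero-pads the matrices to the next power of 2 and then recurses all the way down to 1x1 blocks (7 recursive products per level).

Matrix multiplication for 40x40 matrices:

Strassen's algorithm requires power-of-2 dimensions. Pad 40x40 to 64x64 (next power of 2).

Standard algorithm: 40^3 = 64000 multiplications
Strassen's algorithm: 7^(log2(64)) = 7^6 = 117649 multiplications
Difference: 64000 - 117649 = -53649 (Strassen uses MORE here due to padding overhead — for small or just-over-power-of-2 n, padding can outweigh the per-level savings)

Standard: 64000 multiplications (40^3). Strassen: 117649 multiplications (7^6, after padding to 64x64). Strassen reduces 8 recursive multiplications to 7 at each level.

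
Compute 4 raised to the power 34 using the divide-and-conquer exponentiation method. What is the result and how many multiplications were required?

Computing 4^34 by squaring (build up from 4^1; each line after the first costs one multiplication):

4^1 = 4
4^2 = (4^1)^2 = 4^2 = 16
4^4 = (4^2)^2 = 16^2 = 256
4^8 = (4^4)^2 = 256^2 = 65536
4^16 = (4^8)^2 = 65536^2 = 4294967296
4^17 = 4 * 4^16 = 4 * 4294967296 = 17179869184
4^34 = (4^17)^2 = 17179869184^2 = 295147905179352825856

Result: 295147905179352825856
Multiplications needed: 6 (6 lines after 4^1)

4^34 = 295147905179352825856. Using exponentiation by squaring, this requires 6 multiplications. The key idea: if the exponent is even, square the half-power; if odd, multiply by the base once.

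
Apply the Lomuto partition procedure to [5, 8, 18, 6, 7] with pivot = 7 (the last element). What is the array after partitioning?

Lomuto partition with pivot = 7:

Initial array: [5, 8, 18, 6, 7]

arr[0]=5 <= 7: swap with position 0, array becomes [5, 8, 18, 6, 7]
arr[1]=8 > 7: no swap
arr[2]=18 > 7: no swap
arr[3]=6 <= 7: swap with position 1, array becomes [5, 6, 18, 8, 7]

Place pivot at position 2: [5, 6, 7, 8, 18]
Pivot position: 2

After partitioning with pivot 7, the array becomes [5, 6, 7, 8, 18]. The pivot is placed at index 2. All elements to the left of the pivot are <= 7, and all elements to the right are > 7.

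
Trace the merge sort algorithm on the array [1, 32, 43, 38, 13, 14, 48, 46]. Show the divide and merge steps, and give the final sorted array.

Merge sort trace:

Split: [1, 32, 43, 38, 13, 14, 48, 46] -> [1, 32, 43, 38] and [13, 14, 48, 46]
  Split: [1, 32, 43, 38] -> [1, 32] and [43, 38]
    Split: [1, 32] -> [1] and [32]
    Merge: [1] + [32] -> [1, 32]
    Split: [43, 38] -> [43] and [38]
    Merge: [43] + [38] -> [38, 43]
  Merge: [1, 32] + [38, 43] -> [1, 32, 38, 43]
  Split: [13, 14, 48, 46] -> [13, 14] and [48, 46]
    Split: [13, 14] -> [13] and [14]
    Merge: [13] + [14] -> [13, 14]
    Split: [48, 46] -> [48] and [46]
    Merge: [48] + [46] -> [46, 48]
  Merge: [13, 14] + [46, 48] -> [13, 14, 46, 48]
Merge: [1, 32, 38, 43] + [13, 14, 46, 48] -> [1, 13, 14, 32, 38, 43, 46, 48]

Final sorted array: [1, 13, 14, 32, 38, 43, 46, 48]

The merge sort proceeds by recursively splitting the array and merging sorted halves.
After all merges, the sorted array is [1, 13, 14, 32, 38, 43, 46, 48].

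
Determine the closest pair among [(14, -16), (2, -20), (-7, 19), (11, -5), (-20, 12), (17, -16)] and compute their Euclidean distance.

Computing all pairwise distances among 6 points:

d((14, -16), (2, -20)) = 12.6491
d((14, -16), (-7, 19)) = 40.8167
d((14, -16), (11, -5)) = 11.4018
d((14, -16), (-20, 12)) = 44.0454
d((14, -16), (17, -16)) = 3.0 <-- minimum
d((2, -20), (-7, 19)) = 40.025
d((2, -20), (11, -5)) = 17.4929
d((2, -20), (-20, 12)) = 38.833
d((2, -20), (17, -16)) = 15.5242
d((-7, 19), (11, -5)) = 30.0
d((-7, 19), (-20, 12)) = 14.7648
d((-7, 19), (17, -16)) = 42.4382
d((11, -5), (-20, 12)) = 35.3553
d((11, -5), (17, -16)) = 12.53
d((-20, 12), (17, -16)) = 46.4004

Closest pair: (14, -16) and (17, -16) with distance 3.0

The closest pair is (14, -16) and (17, -16) with Euclidean distance 3.0. For 6 points, brute-force pairwise comparison is shown above. For large n, the divide-and-conquer algorithm (sort by x, recurse on halves, check the dividing strip) achieves O(n log n).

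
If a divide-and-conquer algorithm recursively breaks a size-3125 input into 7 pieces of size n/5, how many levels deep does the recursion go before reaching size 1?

For divide and conquer with division factor 5:

Problem sizes at each level:
Level 0: 3125
Level 1: 625
Level 2: 125
Level 3: 25
Level 4: 5
Level 5: 1

The root is level 0 and the size-1 base case is level 5 (the tree spans levels 0 through 5, i.e. 6 levels counting the root), so the depth is the number of divisions: log_5(3125) = 5

The recursion tree depth is log_5(3125) = 5. At each level, the problem size is divided by 5, so it takes 5 divisions to reduce to a base case of size 1. The algorithm makes 7 recursive calls at each level.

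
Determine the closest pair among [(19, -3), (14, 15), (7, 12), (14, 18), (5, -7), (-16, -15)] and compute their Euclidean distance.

Computing all pairwise distances among 6 points:

d((19, -3), (14, 15)) = 18.6815
d((19, -3), (7, 12)) = 19.2094
d((19, -3), (14, 18)) = 21.587
d((19, -3), (5, -7)) = 14.5602
d((19, -3), (-16, -15)) = 37.0
d((14, 15), (7, 12)) = 7.6158
d((14, 15), (14, 18)) = 3.0 <-- minimum
d((14, 15), (5, -7)) = 23.7697
d((14, 15), (-16, -15)) = 42.4264
d((7, 12), (14, 18)) = 9.2195
d((7, 12), (5, -7)) = 19.105
d((7, 12), (-16, -15)) = 35.4683
d((14, 18), (5, -7)) = 26.5707
d((14, 18), (-16, -15)) = 44.5982
d((5, -7), (-16, -15)) = 22.4722

Closest pair: (14, 15) and (14, 18) with distance 3.0

The closest pair is (14, 15) and (14, 18) with Euclidean distance 3.0. For 6 points, brute-force pairwise comparison is shown above. For large n, the divide-and-conquer algorithm (sort by x, recurse on halves, check the dividing strip) achieves O(n log n).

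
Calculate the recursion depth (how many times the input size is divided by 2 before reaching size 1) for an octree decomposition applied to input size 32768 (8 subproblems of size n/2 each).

For divide and conquer with division factor 2:

Problem sizes at each level:
Level 0: 32768
Level 1: 16384
Level 2: 8192
Level 3: 4096
Level 4: 2048
Level 5: 1024
Level 6: 512
Level 7: 256
Level 8: 128
Level 9: 64
Level 10: 32
Level 11: 16
Level 12: 8
Level 13: 4
Level 14: 2
Level 15: 1

The root is level 0 and the size-1 base case is level 15 (the tree spans levels 0 through 15, i.e. 16 levels counting the root), so the depth is the number of divisions: log_2(32768) = 15

The recursion tree depth is log_2(32768) = 15. At each level, the problem size is divided by 2, so it takes 15 divisions to reduce to a base case of size 1. The algorithm makes 8 recursive calls at each level.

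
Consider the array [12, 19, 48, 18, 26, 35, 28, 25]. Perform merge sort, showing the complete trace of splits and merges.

Merge sort trace:

Split: [12, 19, 48, 18, 26, 35, 28, 25] -> [12, 19, 48, 18] and [26, 35, 28, 25]
  Split: [12, 19, 48, 18] -> [12, 19] and [48, 18]
    Split: [12, 19] -> [12] and [19]
    Merge: [12] + [19] -> [12, 19]
    Split: [48, 18] -> [48] and [18]
    Merge: [48] + [18] -> [18, 48]
  Merge: [12, 19] + [18, 48] -> [12, 18, 19, 48]
  Split: [26, 35, 28, 25] -> [26, 35] and [28, 25]
    Split: [26, 35] -> [26] and [35]
    Merge: [26] + [35] -> [26, 35]
    Split: [28, 25] -> [28] and [25]
    Merge: [28] + [25] -> [25, 28]
  Merge: [26, 35] + [25, 28] -> [25, 26, 28, 35]
Merge: [12, 18, 19, 48] + [25, 26, 28, 35] -> [12, 18, 19, 25, 26, 28, 35, 48]

Final sorted array: [12, 18, 19, 25, 26, 28, 35, 48]

The merge sort proceeds by recursively splitting the array and merging sorted halves.
After all merges, the sorted array is [12, 18, 19, 25, 26, 28, 35, 48].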